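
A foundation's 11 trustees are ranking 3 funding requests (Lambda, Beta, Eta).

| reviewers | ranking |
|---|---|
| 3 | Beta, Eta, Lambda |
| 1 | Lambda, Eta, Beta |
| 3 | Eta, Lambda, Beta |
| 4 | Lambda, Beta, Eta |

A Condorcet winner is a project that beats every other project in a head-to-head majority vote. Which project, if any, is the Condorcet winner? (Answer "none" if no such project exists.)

Pairwise majorities:
Lambda–Beta: Lambda 8–3.
Lambda vs Eta: Eta, 6–5.
Beta vs Eta: Beta wins 7–4.
No project is unbeaten: Lambda loses to Eta; Beta loses to Lambda; Eta loses to Beta. In particular Lambda → Beta → Eta → Lambda is a majority cycle — no Condorcet winner exists.

none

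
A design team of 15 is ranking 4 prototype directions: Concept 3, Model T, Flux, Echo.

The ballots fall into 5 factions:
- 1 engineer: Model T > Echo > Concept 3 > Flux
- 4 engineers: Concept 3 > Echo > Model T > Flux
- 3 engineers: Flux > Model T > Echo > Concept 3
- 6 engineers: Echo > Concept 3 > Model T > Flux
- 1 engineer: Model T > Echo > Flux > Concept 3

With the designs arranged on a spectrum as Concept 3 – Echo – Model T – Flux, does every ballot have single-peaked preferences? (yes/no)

yes

Axis positions: Concept 3=1, Echo=2, Model T=3, Flux=4.
Faction 1 (peak Model T at position 3): ranking walks positions 3-2-1-4, expanding outward from the peak — single-peaked.
Faction 2 (peak Concept 3 at position 1): ranking walks positions 1-2-3-4, expanding outward from the peak — single-peaked.
Faction 3 (peak Flux at position 4): ranking walks positions 4-3-2-1, expanding outward from the peak — single-peaked.
Faction 4 (peak Echo at position 2): ranking walks positions 2-1-3-4, expanding outward from the peak — single-peaked.
Faction 5 (peak Model T at position 3): ranking walks positions 3-2-4-1, expanding outward from the peak — single-peaked.
Every ranking is single-peaked on this axis.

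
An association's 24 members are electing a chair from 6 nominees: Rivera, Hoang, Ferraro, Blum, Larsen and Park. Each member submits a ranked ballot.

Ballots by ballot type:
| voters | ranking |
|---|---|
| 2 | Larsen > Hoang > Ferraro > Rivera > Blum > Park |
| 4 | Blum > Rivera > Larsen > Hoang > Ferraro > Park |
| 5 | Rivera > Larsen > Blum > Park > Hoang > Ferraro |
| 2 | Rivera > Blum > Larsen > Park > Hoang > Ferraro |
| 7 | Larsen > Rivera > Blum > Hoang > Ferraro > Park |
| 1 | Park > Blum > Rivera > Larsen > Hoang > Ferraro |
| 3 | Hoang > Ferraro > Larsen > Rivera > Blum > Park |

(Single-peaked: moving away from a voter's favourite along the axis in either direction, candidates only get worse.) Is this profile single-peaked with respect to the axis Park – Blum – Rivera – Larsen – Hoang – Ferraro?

yes

Axis positions: Park=1, Blum=2, Rivera=3, Larsen=4, Hoang=5, Ferraro=6.
Ballot type 1 (peak Larsen at position 4): ranking walks positions 4-5-6-3-2-1, expanding outward from the peak — single-peaked.
Ballot type 2 (peak Blum at position 2): ranking walks positions 2-3-4-5-6-1, expanding outward from the peak — single-peaked.
Ballot type 3 (peak Rivera at position 3): ranking walks positions 3-4-2-1-5-6, expanding outward from the peak — single-peaked.
Ballot type 4 (peak Rivera at position 3): ranking walks positions 3-2-4-1-5-6, expanding outward from the peak — single-peaked.
Ballot type 5 (peak Larsen at position 4): ranking walks positions 4-3-2-5-6-1, expanding outward from the peak — single-peaked.
Ballot type 6 (peak Park at position 1): ranking walks positions 1-2-3-4-5-6, expanding outward from the peak — single-peaked.
Ballot type 7 (peak Hoang at position 5): ranking walks positions 5-6-4-3-2-1, expanding outward from the peak — single-peaked.
Every ranking is single-peaked on this axis.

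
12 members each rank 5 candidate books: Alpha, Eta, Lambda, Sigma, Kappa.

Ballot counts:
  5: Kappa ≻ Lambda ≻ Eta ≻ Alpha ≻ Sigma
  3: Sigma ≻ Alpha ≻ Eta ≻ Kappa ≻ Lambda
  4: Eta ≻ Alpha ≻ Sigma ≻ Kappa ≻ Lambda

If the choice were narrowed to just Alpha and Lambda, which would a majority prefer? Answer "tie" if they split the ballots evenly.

Ballots ranking Alpha above Lambda: 3 + 4 = 7.
Ballots ranking Lambda above Alpha: 12 − 7 = 5.
Alpha wins the head-to-head 7–5.

Alpha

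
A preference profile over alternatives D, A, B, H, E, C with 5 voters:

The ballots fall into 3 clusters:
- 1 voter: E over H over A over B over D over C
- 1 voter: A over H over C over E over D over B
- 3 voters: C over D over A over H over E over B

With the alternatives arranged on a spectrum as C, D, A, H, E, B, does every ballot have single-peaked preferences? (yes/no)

Axis positions: C=1, D=2, A=3, H=4, E=5, B=6.
Cluster 1 (peak E at position 5): ranking walks positions 5-4-3-6-2-1, expanding outward from the peak — single-peaked.
Cluster 2: ranking walks positions 3-4-1-5-2-6; C is ranked above D even though D lies between C and the peak A on the axis — preferences dip and rise again. Not single-peaked.
Cluster 3 (peak C at position 1): ranking walks positions 1-2-3-4-5-6, expanding outward from the peak — single-peaked.
Cluster 2 violates single-peakedness, so the profile is not single-peaked on this axis.

no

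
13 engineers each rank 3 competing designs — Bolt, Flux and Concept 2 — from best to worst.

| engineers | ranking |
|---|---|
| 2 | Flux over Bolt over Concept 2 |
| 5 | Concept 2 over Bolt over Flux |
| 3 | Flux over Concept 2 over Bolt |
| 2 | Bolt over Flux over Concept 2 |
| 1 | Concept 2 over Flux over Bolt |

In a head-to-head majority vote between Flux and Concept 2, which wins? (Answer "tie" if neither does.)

Flux

Ballots ranking Flux above Concept 2: 2 + 3 + 2 = 7.
Ballots ranking Concept 2 above Flux: 13 − 7 = 6.
Flux wins the head-to-head 7–6.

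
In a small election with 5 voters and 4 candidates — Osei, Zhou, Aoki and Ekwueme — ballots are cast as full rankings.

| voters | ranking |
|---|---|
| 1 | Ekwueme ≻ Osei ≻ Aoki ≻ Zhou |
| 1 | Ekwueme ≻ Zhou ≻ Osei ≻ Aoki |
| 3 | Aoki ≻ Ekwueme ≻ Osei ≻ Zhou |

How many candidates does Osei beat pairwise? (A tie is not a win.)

1

Osei against each rival (5 voters):
Osei vs Zhou: Osei wins 4–1.
Osei vs Aoki: Aoki wins 3–2.
Osei vs Ekwueme: Osei is ranked higher on 0 ballots, Ekwueme on 5. Ekwueme wins 5–0.
Osei beats Zhou; loses to Aoki, Ekwueme — 1 pairwise win.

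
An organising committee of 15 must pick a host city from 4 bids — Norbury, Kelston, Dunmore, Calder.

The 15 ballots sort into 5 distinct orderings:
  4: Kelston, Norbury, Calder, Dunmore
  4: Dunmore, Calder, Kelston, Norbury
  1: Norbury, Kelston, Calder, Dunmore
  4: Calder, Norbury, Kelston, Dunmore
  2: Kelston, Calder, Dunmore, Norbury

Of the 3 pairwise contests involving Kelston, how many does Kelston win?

2

Kelston against each rival (15 organisers):
Kelston vs Norbury: 4+4+2 = 10 for Kelston, 5 for Norbury — Kelston by 10–5.
Kelston vs Dunmore: Kelston is ranked higher on 4+1+4+2 = 11 ballots, Dunmore on 4. Kelston wins 11–4.
Kelston vs Calder: 4+1+2 = 7 for Kelston, 8 for Calder — Calder by 8–7.
Kelston beats Norbury, Dunmore; loses to Calder — 2 pairwise wins.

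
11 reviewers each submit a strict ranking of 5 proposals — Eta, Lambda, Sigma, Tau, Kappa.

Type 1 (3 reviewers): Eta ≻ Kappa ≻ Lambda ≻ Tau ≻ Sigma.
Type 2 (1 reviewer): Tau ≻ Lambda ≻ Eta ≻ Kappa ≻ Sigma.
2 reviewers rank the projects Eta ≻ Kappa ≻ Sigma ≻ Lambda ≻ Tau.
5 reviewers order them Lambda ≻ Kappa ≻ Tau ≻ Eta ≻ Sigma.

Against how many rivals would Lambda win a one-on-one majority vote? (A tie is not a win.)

4

Lambda against each rival (11 reviewers):
Lambda vs Eta: Lambda wins 6–5.
Lambda vs Sigma: 9 to 2, Lambda.
Lambda–Tau: Lambda 10–1.
Lambda vs Kappa: Lambda, 6–5.
Lambda beats Eta, Sigma, Tau, Kappa — 4 pairwise wins.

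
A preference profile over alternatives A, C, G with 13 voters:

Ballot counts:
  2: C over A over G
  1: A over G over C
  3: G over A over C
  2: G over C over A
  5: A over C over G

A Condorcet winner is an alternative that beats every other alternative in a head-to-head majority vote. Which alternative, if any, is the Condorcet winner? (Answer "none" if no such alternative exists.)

A

Pairwise majorities:
A vs C: A, 9–4.
A vs G: A, 8–5.
C vs G: C, 7–6.
Only A has no losses; A is the Condorcet winner.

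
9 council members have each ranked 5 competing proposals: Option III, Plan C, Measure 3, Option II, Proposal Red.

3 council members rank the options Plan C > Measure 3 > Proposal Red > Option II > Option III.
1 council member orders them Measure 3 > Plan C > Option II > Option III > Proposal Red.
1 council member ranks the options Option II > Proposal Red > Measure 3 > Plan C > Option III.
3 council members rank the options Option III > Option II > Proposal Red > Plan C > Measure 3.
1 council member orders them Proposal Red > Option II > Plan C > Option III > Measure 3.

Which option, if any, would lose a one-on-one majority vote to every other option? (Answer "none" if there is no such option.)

Head-to-head results (9 council members):
Option III vs Plan C: Plan C, 6–3.
Option III vs Measure 3: 4 to 5, Measure 3.
Option III vs Option II: 3 for Option III, 6 for Option II — Option II by 6–3.
Option III vs Proposal Red: Option III preferred on 1+3 = 4 ballots; Proposal Red wins 5–4.
Plan C vs Measure 3: Plan C preferred on 3+3+1 = 7 ballots; Plan C wins 7–2.
Plan C vs Option II: Option II, 5–4.
Plan C vs Proposal Red: Plan C preferred on 3+1 = 4 ballots; Proposal Red wins 5–4.
Measure 3 vs Option II: Measure 3 preferred on 3+1 = 4 ballots; Option II wins 5–4.
Measure 3 vs Proposal Red: Measure 3 preferred on 3+1 = 4 ballots; Proposal Red wins 5–4.
Option II vs Proposal Red: Option II, 5–4.
Option III is beaten in every head-to-head and is the Condorcet loser.

Option III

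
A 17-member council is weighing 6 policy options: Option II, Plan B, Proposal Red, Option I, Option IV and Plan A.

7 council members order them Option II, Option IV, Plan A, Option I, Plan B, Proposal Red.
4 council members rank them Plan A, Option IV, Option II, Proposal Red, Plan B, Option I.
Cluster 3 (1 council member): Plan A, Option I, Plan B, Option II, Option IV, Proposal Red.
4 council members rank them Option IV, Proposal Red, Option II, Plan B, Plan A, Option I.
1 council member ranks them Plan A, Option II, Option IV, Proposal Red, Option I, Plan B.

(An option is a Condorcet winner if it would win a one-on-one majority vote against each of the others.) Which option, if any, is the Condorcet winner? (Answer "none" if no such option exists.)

Option II

Head-to-head results (17 council members):
Option II vs Plan B: 16 to 1, Option II.
Option II vs Proposal Red: Option II is ranked higher on 7+4+1+1 = 13 ballots, Proposal Red on 4. Option II wins 13–4.
Option II vs Option I: 16 to 1, Option II.
Option II vs Option IV: Option II is ranked higher on 7+1+1 = 9 ballots, Option IV on 8. Option II wins 9–8.
Option II vs Plan A: Option II preferred on 7+4 = 11 ballots; Option II wins 11–6.
Plan B vs Proposal Red: 8 to 9, Proposal Red.
Plan B vs Option I: Plan B is ranked higher on 4+4 = 8 ballots, Option I on 9. Option I wins 9–8.
Plan B vs Option IV: 1 to 16, Option IV.
Plan B vs Plan A: 4 for Plan B, 13 for Plan A — Plan A by 13–4.
Proposal Red vs Option I: 9 to 8, Proposal Red.
Proposal Red vs Option IV: 0 to 17, Option IV.
Proposal Red vs Plan A: Proposal Red preferred on 4 ballots; Plan A wins 13–4.
Option I vs Option IV: Option I is ranked higher on 1 ballot, Option IV on 16. Option IV wins 16–1.
Option I vs Plan A: 0 to 17, Plan A.
Option IV vs Plan A: 11 to 6, Option IV.
Option II wins every pairwise contest, so Option II is the Condorcet winner.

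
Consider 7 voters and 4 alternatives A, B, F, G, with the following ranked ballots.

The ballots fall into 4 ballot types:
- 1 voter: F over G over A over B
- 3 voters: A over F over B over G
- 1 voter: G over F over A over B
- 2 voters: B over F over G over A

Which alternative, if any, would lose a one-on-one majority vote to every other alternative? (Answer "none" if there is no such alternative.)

none

Head-to-head results (7 voters):
A vs B: 5 to 2, A.
A–F: F 4–3.
A vs G: 3 for A, 4 for G — G by 4–3.
B vs F: B is ranked higher on 2 ballots, F on 5. F wins 5–2.
B vs G: B preferred on 3+2 = 5 ballots; B wins 5–2.
F vs G: 6 to 1, F.
No alternative is winless: A beats B; B beats G; F beats A; G beats A. There is no Condorcet loser.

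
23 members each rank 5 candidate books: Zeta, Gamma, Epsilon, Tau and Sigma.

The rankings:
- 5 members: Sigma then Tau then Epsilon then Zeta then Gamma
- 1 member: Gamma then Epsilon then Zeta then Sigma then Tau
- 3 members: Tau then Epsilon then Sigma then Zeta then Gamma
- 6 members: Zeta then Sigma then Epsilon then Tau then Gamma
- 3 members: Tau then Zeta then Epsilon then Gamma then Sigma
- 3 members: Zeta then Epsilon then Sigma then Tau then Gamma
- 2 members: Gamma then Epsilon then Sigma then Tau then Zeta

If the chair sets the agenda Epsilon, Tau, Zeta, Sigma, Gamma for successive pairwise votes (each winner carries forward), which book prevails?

Round 1: Epsilon vs Tau — 12–11, Epsilon advances.
Round 2: Epsilon vs Zeta — 11–12, Zeta advances.
Round 3: Zeta vs Sigma — 13–10, Zeta advances.
Round 4: Zeta vs Gamma — 20–3, Zeta advances.
The agenda winner is Zeta.

Zeta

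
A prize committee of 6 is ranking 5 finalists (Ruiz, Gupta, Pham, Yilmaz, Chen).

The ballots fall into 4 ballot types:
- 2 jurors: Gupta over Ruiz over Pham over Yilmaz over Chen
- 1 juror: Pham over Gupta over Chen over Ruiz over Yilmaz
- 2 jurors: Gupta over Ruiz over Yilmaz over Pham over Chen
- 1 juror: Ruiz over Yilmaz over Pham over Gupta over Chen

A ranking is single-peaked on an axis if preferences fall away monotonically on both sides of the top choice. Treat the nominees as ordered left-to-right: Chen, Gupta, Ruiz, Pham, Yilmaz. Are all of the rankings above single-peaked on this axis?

no

Axis positions: Chen=1, Gupta=2, Ruiz=3, Pham=4, Yilmaz=5.
Ballot type 1 (peak Gupta at position 2): ranking walks positions 2-3-4-5-1, expanding outward from the peak — single-peaked.
Ballot type 2: ranking walks positions 4-2-1-3-5; Gupta is ranked above Ruiz even though Ruiz lies between Gupta and the peak Pham on the axis — preferences dip and rise again. Not single-peaked.
Ballot type 3: ranking walks positions 2-3-5-4-1; Yilmaz is ranked above Pham even though Pham lies between Yilmaz and the peak Gupta on the axis — preferences dip and rise again. Not single-peaked.
Ballot type 4: ranking walks positions 3-5-4-2-1; Yilmaz is ranked above Pham even though Pham lies between Yilmaz and the peak Ruiz on the axis — preferences dip and rise again. Not single-peaked.
Ballot type 2 violates single-peakedness, so the profile is not single-peaked on this axis.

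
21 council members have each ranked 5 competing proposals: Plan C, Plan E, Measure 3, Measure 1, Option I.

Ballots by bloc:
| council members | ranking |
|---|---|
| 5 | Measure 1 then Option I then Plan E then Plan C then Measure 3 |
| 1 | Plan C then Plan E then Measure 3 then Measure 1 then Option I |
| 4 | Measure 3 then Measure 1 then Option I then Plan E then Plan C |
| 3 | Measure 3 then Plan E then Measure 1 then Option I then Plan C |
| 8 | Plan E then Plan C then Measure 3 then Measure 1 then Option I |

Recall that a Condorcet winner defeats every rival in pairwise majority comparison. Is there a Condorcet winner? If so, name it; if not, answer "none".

Plan E

Pairwise majorities:
Plan C vs Plan E: 1 to 20, Plan E.
Plan C vs Measure 3: 5+1+8 = 14 for Plan C, 7 for Measure 3 — Plan C by 14–7.
Plan C vs Measure 1: Plan C preferred on 1+8 = 9 ballots; Measure 1 wins 12–9.
Plan C vs Option I: 1+8 = 9 for Plan C, 12 for Option I — Option I by 12–9.
Plan E vs Measure 3: 14 to 7, Plan E.
Plan E vs Measure 1: Plan E preferred on 1+3+8 = 12 ballots; Plan E wins 12–9.
Plan E vs Option I: 12 to 9, Plan E.
Measure 3 vs Measure 1: Measure 3 preferred on 1+4+3+8 = 16 ballots; Measure 3 wins 16–5.
Measure 3 vs Option I: Measure 3 preferred on 1+4+3+8 = 16 ballots; Measure 3 wins 16–5.
Measure 1 vs Option I: Measure 1 preferred on 5+1+4+3+8 = 21 ballots; Measure 1 wins 21–0.
Plan E beats each of Plan C, Measure 3, Measure 1, Option I — Plan E is the Condorcet winner.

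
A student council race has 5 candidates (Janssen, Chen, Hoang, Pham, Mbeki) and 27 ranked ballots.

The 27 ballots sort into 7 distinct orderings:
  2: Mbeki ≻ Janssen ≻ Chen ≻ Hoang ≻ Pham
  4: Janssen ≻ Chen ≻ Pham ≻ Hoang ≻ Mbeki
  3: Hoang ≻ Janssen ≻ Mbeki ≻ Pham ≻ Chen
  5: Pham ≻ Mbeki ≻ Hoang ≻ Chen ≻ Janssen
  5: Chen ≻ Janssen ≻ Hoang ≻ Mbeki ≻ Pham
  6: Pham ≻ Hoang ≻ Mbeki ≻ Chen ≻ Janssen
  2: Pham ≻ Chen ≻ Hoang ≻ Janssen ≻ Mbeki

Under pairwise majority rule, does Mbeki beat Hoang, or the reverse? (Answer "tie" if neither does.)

Ballots ranking Mbeki above Hoang: 2 + 5 = 7.
Ballots ranking Hoang above Mbeki: 27 − 7 = 20.
Hoang wins the head-to-head 20–7.

Hoang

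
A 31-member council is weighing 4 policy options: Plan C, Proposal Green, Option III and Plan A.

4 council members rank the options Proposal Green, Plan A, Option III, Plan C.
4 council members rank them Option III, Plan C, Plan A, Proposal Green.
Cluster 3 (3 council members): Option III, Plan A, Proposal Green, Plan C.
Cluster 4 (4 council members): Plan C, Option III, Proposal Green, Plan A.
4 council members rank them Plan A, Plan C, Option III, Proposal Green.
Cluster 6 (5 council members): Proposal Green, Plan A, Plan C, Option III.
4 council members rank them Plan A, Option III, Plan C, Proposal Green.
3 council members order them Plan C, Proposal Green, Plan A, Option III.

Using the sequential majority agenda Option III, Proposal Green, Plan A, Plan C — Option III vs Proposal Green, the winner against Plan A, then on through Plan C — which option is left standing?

Plan A

Round 1: Option III vs Proposal Green — 19–12, Option III advances.
Round 2: Option III vs Plan A — 11–20, Plan A advances.
Round 3: Plan A vs Plan C — 20–11, Plan A advances.
Plan A survives the agenda.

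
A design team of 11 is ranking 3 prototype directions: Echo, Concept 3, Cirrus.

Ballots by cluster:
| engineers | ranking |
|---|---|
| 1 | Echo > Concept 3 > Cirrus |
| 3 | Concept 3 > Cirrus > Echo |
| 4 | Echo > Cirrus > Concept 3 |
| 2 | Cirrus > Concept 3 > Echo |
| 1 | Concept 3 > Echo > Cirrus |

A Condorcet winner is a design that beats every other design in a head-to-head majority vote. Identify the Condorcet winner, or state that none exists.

none

Check each pair by majority over 11 ballots:
Echo–Concept 3: Concept 3 6–5.
Echo vs Cirrus: Echo, 6–5.
Concept 3 vs Cirrus: Cirrus, 6–5.
Every design loses at least once (Echo loses to Concept 3; Concept 3 loses to Cirrus; Cirrus loses to Echo). The majority relation contains the cycle Echo → Cirrus → Concept 3 → Echo, so there is no Condorcet winner.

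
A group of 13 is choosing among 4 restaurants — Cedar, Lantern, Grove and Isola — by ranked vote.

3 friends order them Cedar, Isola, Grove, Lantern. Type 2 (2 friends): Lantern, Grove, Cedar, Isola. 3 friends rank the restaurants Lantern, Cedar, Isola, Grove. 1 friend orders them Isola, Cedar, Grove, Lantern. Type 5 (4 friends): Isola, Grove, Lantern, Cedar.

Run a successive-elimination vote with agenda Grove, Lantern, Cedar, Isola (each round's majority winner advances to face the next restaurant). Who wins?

Round 1: Grove vs Lantern — 8–5, Grove advances.
Round 2: Grove vs Cedar — 6–7, Cedar advances.
Round 3: Cedar vs Isola — 8–5, Cedar advances.
Cedar survives the agenda.

Cedar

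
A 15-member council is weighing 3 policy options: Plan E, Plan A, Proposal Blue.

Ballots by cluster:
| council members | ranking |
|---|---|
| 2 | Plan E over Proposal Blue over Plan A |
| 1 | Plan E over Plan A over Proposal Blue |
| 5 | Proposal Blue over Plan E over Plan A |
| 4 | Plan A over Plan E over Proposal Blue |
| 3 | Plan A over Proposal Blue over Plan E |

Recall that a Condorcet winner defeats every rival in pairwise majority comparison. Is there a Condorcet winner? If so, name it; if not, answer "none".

Pairwise majorities:
Plan E vs Plan A: 8 to 7, Plan E.
Plan E vs Proposal Blue: 7 to 8, Proposal Blue.
Plan A–Proposal Blue: Plan A 8–7.
Every option loses at least once (Plan E loses to Proposal Blue; Plan A loses to Plan E; Proposal Blue loses to Plan A). The majority relation contains the cycle Plan E beats Plan A beats Proposal Blue beats Plan E, so there is no Condorcet winner.

none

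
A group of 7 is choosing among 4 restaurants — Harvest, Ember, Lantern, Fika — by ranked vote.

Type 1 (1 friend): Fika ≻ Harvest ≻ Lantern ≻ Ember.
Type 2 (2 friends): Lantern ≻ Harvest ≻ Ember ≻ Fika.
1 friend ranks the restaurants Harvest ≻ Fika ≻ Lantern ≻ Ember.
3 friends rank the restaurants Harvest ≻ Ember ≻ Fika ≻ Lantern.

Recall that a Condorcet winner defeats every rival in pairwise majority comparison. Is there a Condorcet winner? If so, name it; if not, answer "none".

Harvest

Check each pair by majority over 7 ballots:
Harvest vs Ember: Harvest wins 7–0.
Harvest vs Lantern: Harvest, 5–2.
Harvest–Fika: Harvest 6–1.
Ember–Lantern: Lantern 4–3.
Ember–Fika: Ember 5–2.
Lantern vs Fika: Fika, 5–2.
Harvest beats each of Ember, Lantern, Fika — Harvest is the Condorcet winner.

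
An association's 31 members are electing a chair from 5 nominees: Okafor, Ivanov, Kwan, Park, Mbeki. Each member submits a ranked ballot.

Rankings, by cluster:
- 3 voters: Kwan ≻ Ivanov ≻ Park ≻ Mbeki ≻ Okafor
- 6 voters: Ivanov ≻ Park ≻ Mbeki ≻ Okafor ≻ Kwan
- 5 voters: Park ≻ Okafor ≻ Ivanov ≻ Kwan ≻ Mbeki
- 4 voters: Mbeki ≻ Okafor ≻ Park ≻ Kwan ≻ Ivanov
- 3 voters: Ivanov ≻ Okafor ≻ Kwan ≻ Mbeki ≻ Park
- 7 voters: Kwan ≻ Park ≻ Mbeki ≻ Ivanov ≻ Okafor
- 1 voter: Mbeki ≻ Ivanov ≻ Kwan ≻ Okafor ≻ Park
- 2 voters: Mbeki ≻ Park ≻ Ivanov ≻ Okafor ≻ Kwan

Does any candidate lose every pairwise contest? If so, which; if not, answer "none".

Head-to-head results (31 voters):
Okafor vs Ivanov: 9 to 22, Ivanov.
Okafor vs Kwan: Okafor is ranked higher on 6+5+4+3+2 = 20 ballots, Kwan on 11. Okafor wins 20–11.
Okafor vs Park: 8 to 23, Park.
Okafor vs Mbeki: Okafor preferred on 5+3 = 8 ballots; Mbeki wins 23–8.
Ivanov vs Kwan: Ivanov is ranked higher on 6+5+3+1+2 = 17 ballots, Kwan on 14. Ivanov wins 17–14.
Ivanov vs Park: Ivanov preferred on 3+6+3+1 = 13 ballots; Park wins 18–13.
Ivanov vs Mbeki: 17 to 14, Ivanov.
Kwan vs Park: 14 to 17, Park.
Kwan–Mbeki: Kwan 18–13.
Park vs Mbeki: 21 to 10, Park.
Each candidate has at least one pairwise win (Okafor beats Kwan; Ivanov beats Okafor; Kwan beats Mbeki; Park beats Okafor; Mbeki beats Okafor) — no Condorcet loser.

none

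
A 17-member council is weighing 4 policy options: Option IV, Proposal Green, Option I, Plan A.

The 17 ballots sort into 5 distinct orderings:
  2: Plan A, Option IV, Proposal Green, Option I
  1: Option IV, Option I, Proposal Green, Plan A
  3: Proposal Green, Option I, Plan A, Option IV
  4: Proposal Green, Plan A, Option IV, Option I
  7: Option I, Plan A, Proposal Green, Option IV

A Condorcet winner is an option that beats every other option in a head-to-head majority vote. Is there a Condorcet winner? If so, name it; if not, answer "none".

Pairwise majorities:
Option IV vs Proposal Green: Proposal Green, 14–3.
Option IV–Option I: Option I 10–7.
Option IV–Plan A: Plan A 16–1.
Proposal Green–Option I: Proposal Green 9–8.
Proposal Green vs Plan A: Plan A wins 9–8.
Option I vs Plan A: Option I, 11–6.
No option is unbeaten: Option IV loses to Proposal Green; Proposal Green loses to Plan A; Option I loses to Proposal Green; Plan A loses to Option I. In particular Proposal Green → Option I → Plan A → Proposal Green is a majority cycle — no Condorcet winner exists.

none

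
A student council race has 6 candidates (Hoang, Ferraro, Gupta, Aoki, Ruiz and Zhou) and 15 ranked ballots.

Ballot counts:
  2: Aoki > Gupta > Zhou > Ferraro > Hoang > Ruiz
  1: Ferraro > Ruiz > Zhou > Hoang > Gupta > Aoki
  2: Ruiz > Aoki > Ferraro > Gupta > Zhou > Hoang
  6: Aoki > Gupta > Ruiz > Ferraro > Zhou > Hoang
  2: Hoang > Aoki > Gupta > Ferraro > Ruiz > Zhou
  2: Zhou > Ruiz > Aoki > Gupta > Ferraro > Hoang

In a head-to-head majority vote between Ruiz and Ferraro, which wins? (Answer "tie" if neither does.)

Ruiz

Ballots ranking Ruiz above Ferraro: 2 + 6 + 2 = 10.
Ballots ranking Ferraro above Ruiz: 15 − 10 = 5.
Ruiz wins the head-to-head 10–5.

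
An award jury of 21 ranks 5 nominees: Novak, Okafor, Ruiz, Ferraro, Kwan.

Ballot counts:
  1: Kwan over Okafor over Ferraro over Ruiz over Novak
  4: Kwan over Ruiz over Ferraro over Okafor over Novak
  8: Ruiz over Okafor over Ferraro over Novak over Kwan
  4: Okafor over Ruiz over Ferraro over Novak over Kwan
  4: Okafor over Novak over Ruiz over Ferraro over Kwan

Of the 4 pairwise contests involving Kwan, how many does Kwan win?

0

Kwan against each rival (21 jurors):
Kwan vs Novak: Novak wins 16–5.
Kwan vs Okafor: Okafor wins 16–5.
Kwan vs Ruiz: Ruiz wins 16–5.
Kwan vs Ferraro: Ferraro wins 16–5.
Kwan beats no one; loses to Novak, Okafor, Ruiz, Ferraro — 0 pairwise wins.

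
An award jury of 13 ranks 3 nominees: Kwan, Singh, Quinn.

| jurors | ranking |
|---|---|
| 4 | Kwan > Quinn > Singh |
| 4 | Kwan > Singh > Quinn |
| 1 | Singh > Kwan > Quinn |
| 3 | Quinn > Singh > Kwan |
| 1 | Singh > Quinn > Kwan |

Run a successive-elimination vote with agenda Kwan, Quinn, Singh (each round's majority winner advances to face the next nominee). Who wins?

Round 1: Kwan vs Quinn — 9–4, Kwan advances.
Round 2: Kwan vs Singh — 8–5, Kwan advances.
The agenda winner is Kwan.

Kwan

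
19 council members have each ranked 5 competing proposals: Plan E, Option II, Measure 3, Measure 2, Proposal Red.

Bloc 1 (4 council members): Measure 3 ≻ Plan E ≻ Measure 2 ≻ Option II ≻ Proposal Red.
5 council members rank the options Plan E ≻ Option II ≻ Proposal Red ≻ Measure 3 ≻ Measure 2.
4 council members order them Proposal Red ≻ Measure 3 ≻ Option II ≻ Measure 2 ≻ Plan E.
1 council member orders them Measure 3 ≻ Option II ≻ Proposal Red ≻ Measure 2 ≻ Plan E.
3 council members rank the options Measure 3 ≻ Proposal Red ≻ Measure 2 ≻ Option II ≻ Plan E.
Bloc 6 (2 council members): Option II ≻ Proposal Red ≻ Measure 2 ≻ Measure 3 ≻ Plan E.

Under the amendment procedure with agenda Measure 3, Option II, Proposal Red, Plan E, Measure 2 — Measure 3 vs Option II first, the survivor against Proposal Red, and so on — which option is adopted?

Proposal Red

Round 1: Measure 3 vs Option II — 12–7, Measure 3 advances.
Round 2: Measure 3 vs Proposal Red — 8–11, Proposal Red advances.
Round 3: Proposal Red vs Plan E — 10–9, Proposal Red advances.
Round 4: Proposal Red vs Measure 2 — 15–4, Proposal Red advances.
Proposal Red survives the agenda.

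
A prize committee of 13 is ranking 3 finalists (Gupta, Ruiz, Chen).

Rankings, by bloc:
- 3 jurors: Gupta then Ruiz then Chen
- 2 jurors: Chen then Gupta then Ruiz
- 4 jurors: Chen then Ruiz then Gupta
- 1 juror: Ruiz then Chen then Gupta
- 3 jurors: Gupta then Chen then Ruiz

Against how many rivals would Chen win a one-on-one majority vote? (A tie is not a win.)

2

Chen against each rival (13 jurors):
Chen vs Gupta: Chen, 7–6.
Chen vs Ruiz: Chen wins 9–4.
Chen beats Gupta, Ruiz — 2 pairwise wins.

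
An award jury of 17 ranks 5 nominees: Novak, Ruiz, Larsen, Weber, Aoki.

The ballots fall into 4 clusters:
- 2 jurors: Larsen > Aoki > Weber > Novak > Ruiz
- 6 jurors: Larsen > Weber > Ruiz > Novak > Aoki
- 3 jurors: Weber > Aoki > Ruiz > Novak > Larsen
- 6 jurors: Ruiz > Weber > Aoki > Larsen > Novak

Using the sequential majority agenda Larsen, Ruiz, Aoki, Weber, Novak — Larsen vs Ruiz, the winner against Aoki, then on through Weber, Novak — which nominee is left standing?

Round 1: Larsen vs Ruiz — 8–9, Ruiz advances.
Round 2: Ruiz vs Aoki — 12–5, Ruiz advances.
Round 3: Ruiz vs Weber — 6–11, Weber advances.
Round 4: Weber vs Novak — 17–0, Weber advances.
Weber survives the agenda.

Weber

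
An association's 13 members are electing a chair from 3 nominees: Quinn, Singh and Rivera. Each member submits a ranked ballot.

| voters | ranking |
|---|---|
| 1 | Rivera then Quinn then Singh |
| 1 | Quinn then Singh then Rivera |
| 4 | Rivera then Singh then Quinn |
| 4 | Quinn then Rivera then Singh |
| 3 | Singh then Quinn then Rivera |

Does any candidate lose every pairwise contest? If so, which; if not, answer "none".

Head-to-head results (13 voters):
Quinn–Singh: Singh 7–6.
Quinn–Rivera: Quinn 8–5.
Singh–Rivera: Rivera 9–4.
Every candidate wins at least one matchup (Quinn beats Rivera; Singh beats Quinn; Rivera beats Singh), so there is no Condorcet loser.

none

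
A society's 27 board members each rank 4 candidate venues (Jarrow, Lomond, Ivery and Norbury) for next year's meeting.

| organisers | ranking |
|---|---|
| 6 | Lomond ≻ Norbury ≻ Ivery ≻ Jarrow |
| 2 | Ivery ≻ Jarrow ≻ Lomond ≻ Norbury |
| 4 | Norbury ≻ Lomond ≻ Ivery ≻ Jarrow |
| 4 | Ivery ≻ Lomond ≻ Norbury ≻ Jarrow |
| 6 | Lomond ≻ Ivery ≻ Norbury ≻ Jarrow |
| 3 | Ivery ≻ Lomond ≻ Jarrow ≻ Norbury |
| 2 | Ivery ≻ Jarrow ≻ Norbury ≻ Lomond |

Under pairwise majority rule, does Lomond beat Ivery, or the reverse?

Ballots ranking Lomond above Ivery: 6 + 4 + 6 = 16.
Ballots ranking Ivery above Lomond: 27 − 16 = 11.
Lomond wins the head-to-head 16–11.

Lomond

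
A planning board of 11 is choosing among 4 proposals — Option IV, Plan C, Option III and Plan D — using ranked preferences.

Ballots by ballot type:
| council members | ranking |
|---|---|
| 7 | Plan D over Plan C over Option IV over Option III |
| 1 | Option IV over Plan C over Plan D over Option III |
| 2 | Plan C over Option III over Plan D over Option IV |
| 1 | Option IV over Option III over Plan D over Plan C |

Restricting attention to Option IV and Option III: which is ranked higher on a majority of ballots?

Option IV

Ballots ranking Option IV above Option III: 7 + 1 + 1 = 9.
Ballots ranking Option III above Option IV: 11 − 9 = 2.
Option IV wins the head-to-head 9–2.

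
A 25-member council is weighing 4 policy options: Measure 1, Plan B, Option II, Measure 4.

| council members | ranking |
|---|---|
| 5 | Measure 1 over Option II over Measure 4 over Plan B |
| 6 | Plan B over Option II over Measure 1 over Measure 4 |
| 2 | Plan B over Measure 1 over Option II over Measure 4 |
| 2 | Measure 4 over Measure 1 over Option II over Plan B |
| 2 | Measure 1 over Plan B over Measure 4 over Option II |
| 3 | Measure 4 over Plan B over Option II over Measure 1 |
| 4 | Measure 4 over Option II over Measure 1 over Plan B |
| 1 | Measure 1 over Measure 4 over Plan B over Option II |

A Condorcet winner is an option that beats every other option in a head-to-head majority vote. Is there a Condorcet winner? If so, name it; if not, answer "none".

Check each pair by majority over 25 ballots:
Measure 1 vs Plan B: Measure 1 preferred on 5+2+2+4+1 = 14 ballots; Measure 1 wins 14–11.
Measure 1 vs Option II: 5+2+2+2+1 = 12 for Measure 1, 13 for Option II — Option II by 13–12.
Measure 1 vs Measure 4: Measure 1 preferred on 5+6+2+2+1 = 16 ballots; Measure 1 wins 16–9.
Plan B vs Option II: Plan B preferred on 6+2+2+3+1 = 14 ballots; Plan B wins 14–11.
Plan B vs Measure 4: Plan B is ranked higher on 6+2+2 = 10 ballots, Measure 4 on 15. Measure 4 wins 15–10.
Option II vs Measure 4: 13 to 12, Option II.
Every option loses at least once (Measure 1 loses to Option II; Plan B loses to Measure 1; Option II loses to Plan B; Measure 4 loses to Measure 1). The majority relation contains the cycle Measure 1 > Plan B > Option II > Measure 1, so there is no Condorcet winner.

none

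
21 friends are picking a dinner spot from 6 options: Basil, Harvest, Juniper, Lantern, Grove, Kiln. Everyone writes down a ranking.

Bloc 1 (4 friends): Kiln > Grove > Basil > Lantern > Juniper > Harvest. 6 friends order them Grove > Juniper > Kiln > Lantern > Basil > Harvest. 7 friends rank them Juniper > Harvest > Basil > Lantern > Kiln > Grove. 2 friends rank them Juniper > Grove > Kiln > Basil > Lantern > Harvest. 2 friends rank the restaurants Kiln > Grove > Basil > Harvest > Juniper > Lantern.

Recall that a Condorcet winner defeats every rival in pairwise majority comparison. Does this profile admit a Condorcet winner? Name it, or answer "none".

none

Check each pair by majority over 21 ballots:
Basil vs Harvest: 14 to 7, Basil.
Basil vs Juniper: Basil preferred on 4+2 = 6 ballots; Juniper wins 15–6.
Basil vs Lantern: 15 to 6, Basil.
Basil vs Grove: 7 for Basil, 14 for Grove — Grove by 14–7.
Basil vs Kiln: 7 to 14, Kiln.
Harvest vs Juniper: Harvest is ranked higher on 2 ballots, Juniper on 19. Juniper wins 19–2.
Harvest vs Lantern: Harvest preferred on 7+2 = 9 ballots; Lantern wins 12–9.
Harvest vs Grove: Harvest is ranked higher on 7 ballots, Grove on 14. Grove wins 14–7.
Harvest vs Kiln: 7 to 14, Kiln.
Juniper vs Lantern: 17 to 4, Juniper.
Juniper vs Grove: 7+2 = 9 for Juniper, 12 for Grove — Grove by 12–9.
Juniper vs Kiln: 15 to 6, Juniper.
Lantern vs Grove: 7 to 14, Grove.
Lantern vs Kiln: Lantern is ranked higher on 7 ballots, Kiln on 14. Kiln wins 14–7.
Grove vs Kiln: 8 to 13, Kiln.
No restaurant is unbeaten: Basil loses to Juniper; Harvest loses to Basil; Juniper loses to Grove; Lantern loses to Basil; Grove loses to Kiln; Kiln loses to Juniper. In particular Juniper → Kiln → Grove → Juniper is a majority cycle — no Condorcet winner exists.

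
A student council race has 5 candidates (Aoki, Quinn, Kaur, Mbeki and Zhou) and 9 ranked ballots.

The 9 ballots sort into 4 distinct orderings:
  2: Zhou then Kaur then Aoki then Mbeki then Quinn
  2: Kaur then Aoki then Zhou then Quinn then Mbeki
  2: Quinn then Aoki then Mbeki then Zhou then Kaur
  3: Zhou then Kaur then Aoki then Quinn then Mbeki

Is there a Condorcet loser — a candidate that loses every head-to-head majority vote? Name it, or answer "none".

Pairwise majorities:
Aoki vs Quinn: Aoki is ranked higher on 2+2+3 = 7 ballots, Quinn on 2. Aoki wins 7–2.
Aoki vs Kaur: Aoki is ranked higher on 2 ballots, Kaur on 7. Kaur wins 7–2.
Aoki vs Mbeki: 9 to 0, Aoki.
Aoki vs Zhou: Aoki preferred on 2+2 = 4 ballots; Zhou wins 5–4.
Quinn–Kaur: Kaur 7–2.
Quinn vs Mbeki: 7 to 2, Quinn.
Quinn vs Zhou: Quinn is ranked higher on 2 ballots, Zhou on 7. Zhou wins 7–2.
Kaur vs Mbeki: 2+2+3 = 7 for Kaur, 2 for Mbeki — Kaur by 7–2.
Kaur vs Zhou: Kaur preferred on 2 ballots; Zhou wins 7–2.
Mbeki vs Zhou: Zhou, 7–2.
Mbeki loses to every other candidate — it is the Condorcet loser.

Mbeki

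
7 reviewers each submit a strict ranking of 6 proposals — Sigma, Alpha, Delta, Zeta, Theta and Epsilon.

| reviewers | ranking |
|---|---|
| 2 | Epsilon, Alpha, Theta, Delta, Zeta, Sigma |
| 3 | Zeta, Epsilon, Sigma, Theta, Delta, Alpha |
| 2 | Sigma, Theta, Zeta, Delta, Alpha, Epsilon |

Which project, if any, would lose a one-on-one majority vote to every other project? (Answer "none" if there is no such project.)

Alpha

Pairwise majorities:
Sigma vs Alpha: Sigma, 5–2.
Sigma vs Delta: Sigma wins 5–2.
Sigma vs Zeta: Sigma is ranked higher on 2 ballots, Zeta on 5. Zeta wins 5–2.
Sigma vs Theta: Sigma preferred on 3+2 = 5 ballots; Sigma wins 5–2.
Sigma vs Epsilon: Epsilon, 5–2.
Alpha vs Delta: Alpha preferred on 2 ballots; Delta wins 5–2.
Alpha–Zeta: Zeta 5–2.
Alpha–Theta: Theta 5–2.
Alpha–Epsilon: Epsilon 5–2.
Delta vs Zeta: 2 for Delta, 5 for Zeta — Zeta by 5–2.
Delta vs Theta: 0 for Delta, 7 for Theta — Theta by 7–0.
Delta vs Epsilon: Delta is ranked higher on 2 ballots, Epsilon on 5. Epsilon wins 5–2.
Zeta vs Theta: 3 to 4, Theta.
Zeta vs Epsilon: Zeta wins 5–2.
Theta vs Epsilon: Epsilon wins 5–2.
Alpha loses to every other project — it is the Condorcet loser.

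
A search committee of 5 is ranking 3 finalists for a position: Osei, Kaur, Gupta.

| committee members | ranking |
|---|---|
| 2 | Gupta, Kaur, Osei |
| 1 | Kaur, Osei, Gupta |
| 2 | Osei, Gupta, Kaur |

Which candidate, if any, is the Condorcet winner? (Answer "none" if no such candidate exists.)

none

Pairwise majorities:
Osei vs Kaur: 2 to 3, Kaur.
Osei vs Gupta: Osei preferred on 1+2 = 3 ballots; Osei wins 3–2.
Kaur vs Gupta: Gupta wins 4–1.
No candidate is unbeaten: Osei loses to Kaur; Kaur loses to Gupta; Gupta loses to Osei. In particular Osei beats Gupta beats Kaur beats Osei is a majority cycle — no Condorcet winner exists.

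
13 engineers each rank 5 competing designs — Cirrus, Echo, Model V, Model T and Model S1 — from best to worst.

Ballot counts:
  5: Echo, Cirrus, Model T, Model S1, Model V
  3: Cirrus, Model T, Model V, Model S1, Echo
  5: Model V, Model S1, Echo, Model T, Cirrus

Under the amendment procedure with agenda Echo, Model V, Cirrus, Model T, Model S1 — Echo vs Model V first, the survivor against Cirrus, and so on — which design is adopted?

Round 1: Echo vs Model V — 5–8, Model V advances.
Round 2: Model V vs Cirrus — 5–8, Cirrus advances.
Round 3: Cirrus vs Model T — 8–5, Cirrus advances.
Round 4: Cirrus vs Model S1 — 8–5, Cirrus advances.
Cirrus survives the agenda.

Cirrus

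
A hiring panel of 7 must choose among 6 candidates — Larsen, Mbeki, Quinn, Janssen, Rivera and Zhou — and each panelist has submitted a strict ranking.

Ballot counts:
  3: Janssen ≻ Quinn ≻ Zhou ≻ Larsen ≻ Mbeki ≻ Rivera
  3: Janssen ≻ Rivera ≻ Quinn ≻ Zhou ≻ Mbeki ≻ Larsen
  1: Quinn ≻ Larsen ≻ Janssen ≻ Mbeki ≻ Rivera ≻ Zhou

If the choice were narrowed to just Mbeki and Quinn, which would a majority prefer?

Quinn

No ballot ranks Mbeki above Quinn: 0.
Ballots ranking Quinn above Mbeki: 7 − 0 = 7.
Quinn wins the head-to-head 7–0.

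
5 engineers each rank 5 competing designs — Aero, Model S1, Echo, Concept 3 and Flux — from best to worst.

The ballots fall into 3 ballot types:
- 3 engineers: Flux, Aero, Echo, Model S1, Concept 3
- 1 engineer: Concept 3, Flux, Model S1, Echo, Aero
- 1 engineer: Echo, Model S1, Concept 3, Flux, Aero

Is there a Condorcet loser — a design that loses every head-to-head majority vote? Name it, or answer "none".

Pairwise majorities:
Aero vs Model S1: Aero preferred on 3 ballots; Aero wins 3–2.
Aero vs Echo: Aero wins 3–2.
Aero vs Concept 3: Aero wins 3–2.
Aero vs Flux: 0 to 5, Flux.
Model S1 vs Echo: Model S1 is ranked higher on 1 ballot, Echo on 4. Echo wins 4–1.
Model S1 vs Concept 3: 4 to 1, Model S1.
Model S1 vs Flux: Model S1 preferred on 1 ballot; Flux wins 4–1.
Echo–Concept 3: Echo 4–1.
Echo–Flux: Flux 4–1.
Concept 3 vs Flux: 2 to 3, Flux.
Concept 3 loses to every other design — it is the Condorcet loser.

Concept 3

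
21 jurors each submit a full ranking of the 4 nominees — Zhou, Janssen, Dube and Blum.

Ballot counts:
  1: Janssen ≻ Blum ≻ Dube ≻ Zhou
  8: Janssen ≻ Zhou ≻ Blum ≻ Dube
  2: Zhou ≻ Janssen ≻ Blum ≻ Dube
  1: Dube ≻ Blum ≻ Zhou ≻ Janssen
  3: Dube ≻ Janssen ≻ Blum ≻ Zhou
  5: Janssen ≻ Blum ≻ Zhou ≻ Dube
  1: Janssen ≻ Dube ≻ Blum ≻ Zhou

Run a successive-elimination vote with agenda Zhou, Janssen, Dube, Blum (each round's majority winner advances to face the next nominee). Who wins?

Round 1: Zhou vs Janssen — 3–18, Janssen advances.
Round 2: Janssen vs Dube — 17–4, Janssen advances.
Round 3: Janssen vs Blum — 20–1, Janssen advances.
Janssen survives the agenda.

Janssen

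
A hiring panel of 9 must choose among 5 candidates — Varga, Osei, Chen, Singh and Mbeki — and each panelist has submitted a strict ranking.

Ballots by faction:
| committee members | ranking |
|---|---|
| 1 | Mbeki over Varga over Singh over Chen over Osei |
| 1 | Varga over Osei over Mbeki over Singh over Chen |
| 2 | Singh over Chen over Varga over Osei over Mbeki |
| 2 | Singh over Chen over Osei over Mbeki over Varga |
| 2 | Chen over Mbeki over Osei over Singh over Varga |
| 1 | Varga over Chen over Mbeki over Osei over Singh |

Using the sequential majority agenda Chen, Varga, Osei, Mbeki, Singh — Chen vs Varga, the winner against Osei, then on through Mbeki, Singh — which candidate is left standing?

Round 1: Chen vs Varga — 6–3, Chen advances.
Round 2: Chen vs Osei — 8–1, Chen advances.
Round 3: Chen vs Mbeki — 7–2, Chen advances.
Round 4: Chen vs Singh — 3–6, Singh advances.
The agenda winner is Singh.

Singh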